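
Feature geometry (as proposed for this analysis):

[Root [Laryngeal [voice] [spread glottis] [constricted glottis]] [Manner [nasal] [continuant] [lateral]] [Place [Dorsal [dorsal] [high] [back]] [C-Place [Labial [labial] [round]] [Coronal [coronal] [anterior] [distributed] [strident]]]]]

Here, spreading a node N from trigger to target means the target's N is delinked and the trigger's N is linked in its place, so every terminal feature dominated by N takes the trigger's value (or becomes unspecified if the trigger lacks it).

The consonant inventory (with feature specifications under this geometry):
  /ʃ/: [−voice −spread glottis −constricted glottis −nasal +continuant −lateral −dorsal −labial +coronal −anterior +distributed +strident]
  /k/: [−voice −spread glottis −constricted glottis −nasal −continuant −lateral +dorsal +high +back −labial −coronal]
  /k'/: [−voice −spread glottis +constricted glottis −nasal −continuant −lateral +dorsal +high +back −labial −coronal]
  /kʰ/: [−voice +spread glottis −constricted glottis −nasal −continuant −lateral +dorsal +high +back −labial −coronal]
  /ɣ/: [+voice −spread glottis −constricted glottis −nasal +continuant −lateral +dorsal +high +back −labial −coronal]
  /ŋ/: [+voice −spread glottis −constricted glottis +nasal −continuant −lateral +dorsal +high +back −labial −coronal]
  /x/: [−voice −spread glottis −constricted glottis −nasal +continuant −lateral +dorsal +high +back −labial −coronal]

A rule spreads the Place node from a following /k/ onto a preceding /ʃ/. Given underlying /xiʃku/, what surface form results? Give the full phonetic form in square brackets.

[xixku]

The Place node dominates the terminals [dorsal], [high], [back], [labial], [round], [coronal], [anterior], [distributed], [strident].
Spreading Place from /k/ onto /ʃ/ replaces those values with /k/'s: [+dorsal], [+high], [+back], [−labial], [−coronal]. Features outside Place ([voice], [spread glottis], [constricted glottis], …) stay as in /ʃ/.
This feature bundle is that of [x], so /xiʃku/ surfaces as [xixku].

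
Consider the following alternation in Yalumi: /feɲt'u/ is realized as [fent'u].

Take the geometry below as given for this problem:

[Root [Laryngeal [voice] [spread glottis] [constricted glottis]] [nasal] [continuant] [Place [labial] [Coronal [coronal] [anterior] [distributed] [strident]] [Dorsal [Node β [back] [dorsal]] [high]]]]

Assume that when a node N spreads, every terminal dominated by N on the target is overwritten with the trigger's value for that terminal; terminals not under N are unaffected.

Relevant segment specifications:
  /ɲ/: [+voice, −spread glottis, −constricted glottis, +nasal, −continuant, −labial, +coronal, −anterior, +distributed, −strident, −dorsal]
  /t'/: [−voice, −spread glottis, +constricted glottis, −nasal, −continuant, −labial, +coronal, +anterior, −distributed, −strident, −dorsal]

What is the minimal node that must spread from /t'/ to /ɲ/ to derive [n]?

Comparing /ɲ/ with its surface form [n], the features that change are [anterior], [distributed].
These terminals are all dominated by Coronal, and no proper subconstituent of Coronal covers them all; Coronal is their lowest common ancestor.
If Coronal spreads, every terminal under it takes /t'/'s value, producing [n] as observed.
Features on which the two segments disagree outside Coronal, such as [nasal], [voice], are unchanged — nothing dominating them spread, and Coronal is the minimal sufficient constituent.

Coronal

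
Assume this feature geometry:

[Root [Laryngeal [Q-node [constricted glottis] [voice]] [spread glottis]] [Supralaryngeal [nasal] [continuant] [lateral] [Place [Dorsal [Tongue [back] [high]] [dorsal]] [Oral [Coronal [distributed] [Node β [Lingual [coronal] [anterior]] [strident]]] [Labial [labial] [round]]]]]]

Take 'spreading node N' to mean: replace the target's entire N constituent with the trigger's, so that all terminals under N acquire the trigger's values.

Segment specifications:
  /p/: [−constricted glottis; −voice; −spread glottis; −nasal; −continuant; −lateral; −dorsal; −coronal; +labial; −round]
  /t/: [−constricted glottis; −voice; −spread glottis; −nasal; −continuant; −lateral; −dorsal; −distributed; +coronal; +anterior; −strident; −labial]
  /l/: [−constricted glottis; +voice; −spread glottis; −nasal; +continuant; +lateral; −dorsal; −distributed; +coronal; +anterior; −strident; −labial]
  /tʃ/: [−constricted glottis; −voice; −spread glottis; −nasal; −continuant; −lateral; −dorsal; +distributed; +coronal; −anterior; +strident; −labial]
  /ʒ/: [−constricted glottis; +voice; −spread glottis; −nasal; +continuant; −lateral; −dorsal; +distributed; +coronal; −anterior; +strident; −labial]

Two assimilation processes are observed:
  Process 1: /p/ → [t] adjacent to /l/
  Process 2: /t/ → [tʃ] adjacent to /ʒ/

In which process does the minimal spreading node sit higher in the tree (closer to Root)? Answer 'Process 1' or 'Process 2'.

Process 1

Process 1: the features that change are [labial], [round], [coronal], [anterior], [distributed], [strident]; the minimal node is Oral (depth 3).
Process 2: the features that change are [anterior], [distributed], [strident]; the minimal node is Coronal (depth 4).
Oral is closer to Root than Coronal, so Process 1 spreads the higher node.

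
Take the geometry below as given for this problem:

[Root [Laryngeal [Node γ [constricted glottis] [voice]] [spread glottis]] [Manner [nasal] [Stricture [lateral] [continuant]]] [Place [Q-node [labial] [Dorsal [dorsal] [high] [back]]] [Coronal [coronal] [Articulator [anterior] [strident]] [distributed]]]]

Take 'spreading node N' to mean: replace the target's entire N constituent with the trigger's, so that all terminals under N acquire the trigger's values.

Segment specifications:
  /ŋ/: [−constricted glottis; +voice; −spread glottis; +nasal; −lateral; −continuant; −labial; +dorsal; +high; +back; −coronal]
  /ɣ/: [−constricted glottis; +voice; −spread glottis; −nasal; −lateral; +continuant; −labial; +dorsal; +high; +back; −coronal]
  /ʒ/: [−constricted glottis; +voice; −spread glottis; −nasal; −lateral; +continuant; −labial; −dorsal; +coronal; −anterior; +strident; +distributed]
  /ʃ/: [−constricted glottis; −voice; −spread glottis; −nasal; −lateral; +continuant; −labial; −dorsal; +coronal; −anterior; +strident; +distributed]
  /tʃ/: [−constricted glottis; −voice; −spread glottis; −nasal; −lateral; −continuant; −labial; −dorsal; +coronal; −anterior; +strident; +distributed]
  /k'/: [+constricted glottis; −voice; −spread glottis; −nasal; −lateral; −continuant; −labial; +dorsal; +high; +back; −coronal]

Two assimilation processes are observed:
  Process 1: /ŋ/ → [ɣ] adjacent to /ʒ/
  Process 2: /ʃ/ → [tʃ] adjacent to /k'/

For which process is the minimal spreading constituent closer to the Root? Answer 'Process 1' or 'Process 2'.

Process 1: the features that change are [nasal], [continuant]; the minimal node is Manner (depth 1).
In Process 2, [continuant] changes, so the minimal spreading node is [continuant] at depth 3.
Manner is closer to Root than [continuant], so Process 1 spreads the higher node.

Process 1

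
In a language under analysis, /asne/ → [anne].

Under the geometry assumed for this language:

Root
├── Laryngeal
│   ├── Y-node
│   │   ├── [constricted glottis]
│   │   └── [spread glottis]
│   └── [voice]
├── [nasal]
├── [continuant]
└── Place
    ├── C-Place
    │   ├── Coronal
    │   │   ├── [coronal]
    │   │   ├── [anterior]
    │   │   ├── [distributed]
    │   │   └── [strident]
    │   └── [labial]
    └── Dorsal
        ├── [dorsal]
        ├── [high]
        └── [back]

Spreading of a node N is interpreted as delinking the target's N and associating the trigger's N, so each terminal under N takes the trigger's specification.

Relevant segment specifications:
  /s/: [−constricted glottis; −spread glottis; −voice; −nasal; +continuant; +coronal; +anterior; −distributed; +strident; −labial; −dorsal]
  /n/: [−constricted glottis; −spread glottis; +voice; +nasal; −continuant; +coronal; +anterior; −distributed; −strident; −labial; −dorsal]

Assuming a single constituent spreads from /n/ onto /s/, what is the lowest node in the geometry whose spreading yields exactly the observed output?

/s/ and [n] differ in [voice], [nasal], [continuant], [strident]; every other specified feature is identical.
In this geometry the lowest node dominating all of them is Root: every daughter of Root dominates only a proper subset, so no lower node suffices.
Delinking /s/'s Root and associating /n/'s Root gives precisely the feature bundle of [n].

Root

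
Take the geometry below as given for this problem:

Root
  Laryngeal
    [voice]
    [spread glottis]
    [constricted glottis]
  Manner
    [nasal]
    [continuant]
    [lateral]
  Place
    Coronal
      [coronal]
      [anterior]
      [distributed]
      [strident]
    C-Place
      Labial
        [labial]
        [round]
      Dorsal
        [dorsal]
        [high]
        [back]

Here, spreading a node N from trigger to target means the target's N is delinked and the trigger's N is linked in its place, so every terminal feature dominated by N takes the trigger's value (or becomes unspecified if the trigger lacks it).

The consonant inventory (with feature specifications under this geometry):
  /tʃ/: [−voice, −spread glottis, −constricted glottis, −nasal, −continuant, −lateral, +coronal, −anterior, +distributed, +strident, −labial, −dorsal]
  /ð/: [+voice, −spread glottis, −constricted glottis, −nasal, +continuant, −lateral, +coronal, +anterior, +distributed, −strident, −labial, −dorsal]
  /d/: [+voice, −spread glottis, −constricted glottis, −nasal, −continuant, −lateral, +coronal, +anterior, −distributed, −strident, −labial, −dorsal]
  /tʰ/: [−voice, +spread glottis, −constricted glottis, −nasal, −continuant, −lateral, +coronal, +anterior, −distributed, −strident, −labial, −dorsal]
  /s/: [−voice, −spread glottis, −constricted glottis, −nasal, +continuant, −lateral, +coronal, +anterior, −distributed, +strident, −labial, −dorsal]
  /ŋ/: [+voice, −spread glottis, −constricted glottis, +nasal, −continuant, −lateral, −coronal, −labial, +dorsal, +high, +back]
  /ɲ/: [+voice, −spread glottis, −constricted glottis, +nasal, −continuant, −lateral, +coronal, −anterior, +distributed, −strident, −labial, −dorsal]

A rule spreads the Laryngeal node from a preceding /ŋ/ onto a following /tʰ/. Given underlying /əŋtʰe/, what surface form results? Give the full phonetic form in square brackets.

[əŋde]

Laryngeal immediately or transitively dominates [voice], [spread glottis], [constricted glottis].
Spreading Laryngeal from /ŋ/ onto /tʰ/ replaces those values with /ŋ/'s: [+voice], [−spread glottis], [−constricted glottis]. Features outside Laryngeal ([nasal], [continuant], [lateral], …) stay as in /tʰ/.
Among the inventory, only /d/ has exactly this specification, giving the surface form [əŋde].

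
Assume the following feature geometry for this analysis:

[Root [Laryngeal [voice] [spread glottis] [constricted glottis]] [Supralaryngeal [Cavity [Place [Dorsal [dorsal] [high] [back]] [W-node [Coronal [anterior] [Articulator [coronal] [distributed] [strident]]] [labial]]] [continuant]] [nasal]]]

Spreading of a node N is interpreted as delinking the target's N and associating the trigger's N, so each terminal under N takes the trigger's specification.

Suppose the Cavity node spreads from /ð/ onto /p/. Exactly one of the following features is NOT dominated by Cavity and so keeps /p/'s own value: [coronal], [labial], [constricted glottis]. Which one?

[constricted glottis]

The terminals dominated by Cavity are [dorsal], [high], [back], [anterior], [coronal], [distributed], [strident], [labial], [continuant].
Of the listed options, [coronal], [labial] are among these and would be overwritten by spreading Cavity.
But [constricted glottis] is a dependent of Laryngeal, outside Cavity; it is therefore untouched by the spreading.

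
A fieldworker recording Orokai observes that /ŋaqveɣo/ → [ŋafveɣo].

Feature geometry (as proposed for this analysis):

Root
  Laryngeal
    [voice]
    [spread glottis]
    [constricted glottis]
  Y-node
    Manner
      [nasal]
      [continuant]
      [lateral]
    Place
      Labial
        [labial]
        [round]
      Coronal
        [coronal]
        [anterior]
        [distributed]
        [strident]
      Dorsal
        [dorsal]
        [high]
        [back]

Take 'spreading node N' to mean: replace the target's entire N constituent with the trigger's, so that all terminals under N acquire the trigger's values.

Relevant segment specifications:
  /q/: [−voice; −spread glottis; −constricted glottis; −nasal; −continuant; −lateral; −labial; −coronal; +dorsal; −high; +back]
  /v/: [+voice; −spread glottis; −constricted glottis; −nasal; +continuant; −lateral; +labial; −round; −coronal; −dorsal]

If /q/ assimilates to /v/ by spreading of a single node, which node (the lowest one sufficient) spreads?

Feature comparison: [continuant], [labial], [round], [dorsal], [high], [back] differ between /q/ and [f]; the remaining terminals match.
Tracing each changed feature up the tree, the paths first meet at Y-node; any lower node misses at least one of them.
If Y-node spreads, every terminal under it takes /v/'s value, producing [f] as observed.
Since [voice] is preserved even though /v/ disagrees there, no node above Y-node spread.

Y-node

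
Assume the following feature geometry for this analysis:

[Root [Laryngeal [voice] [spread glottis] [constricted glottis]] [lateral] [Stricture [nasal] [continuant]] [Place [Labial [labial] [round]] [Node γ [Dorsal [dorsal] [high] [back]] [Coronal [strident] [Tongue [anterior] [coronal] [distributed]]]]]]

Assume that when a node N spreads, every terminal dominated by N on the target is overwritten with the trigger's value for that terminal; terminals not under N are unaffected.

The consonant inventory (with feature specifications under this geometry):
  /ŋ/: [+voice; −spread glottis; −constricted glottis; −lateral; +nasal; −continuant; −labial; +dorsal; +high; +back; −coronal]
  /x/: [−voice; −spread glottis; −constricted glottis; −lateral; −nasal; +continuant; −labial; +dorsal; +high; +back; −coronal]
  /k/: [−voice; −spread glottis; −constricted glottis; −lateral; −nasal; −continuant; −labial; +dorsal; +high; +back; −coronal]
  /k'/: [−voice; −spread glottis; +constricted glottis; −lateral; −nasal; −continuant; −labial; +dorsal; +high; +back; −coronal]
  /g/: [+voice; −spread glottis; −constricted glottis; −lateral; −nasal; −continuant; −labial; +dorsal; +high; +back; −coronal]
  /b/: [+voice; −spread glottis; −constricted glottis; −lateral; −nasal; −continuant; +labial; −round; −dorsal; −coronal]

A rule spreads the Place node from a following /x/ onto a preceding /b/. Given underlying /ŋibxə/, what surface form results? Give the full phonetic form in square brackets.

Terminals under Place in this geometry: [labial], [round], [dorsal], [high], [back], [strident], [anterior], [coronal], [distributed].
The target acquires /x/'s values for everything under Place — [−labial], [+dorsal], [+high], [+back], [−coronal] — while keeping its own [voice], [spread glottis], [constricted glottis], ….
Among the inventory, only /g/ has exactly this specification, giving the surface form [ŋigxə].

[ŋigxə]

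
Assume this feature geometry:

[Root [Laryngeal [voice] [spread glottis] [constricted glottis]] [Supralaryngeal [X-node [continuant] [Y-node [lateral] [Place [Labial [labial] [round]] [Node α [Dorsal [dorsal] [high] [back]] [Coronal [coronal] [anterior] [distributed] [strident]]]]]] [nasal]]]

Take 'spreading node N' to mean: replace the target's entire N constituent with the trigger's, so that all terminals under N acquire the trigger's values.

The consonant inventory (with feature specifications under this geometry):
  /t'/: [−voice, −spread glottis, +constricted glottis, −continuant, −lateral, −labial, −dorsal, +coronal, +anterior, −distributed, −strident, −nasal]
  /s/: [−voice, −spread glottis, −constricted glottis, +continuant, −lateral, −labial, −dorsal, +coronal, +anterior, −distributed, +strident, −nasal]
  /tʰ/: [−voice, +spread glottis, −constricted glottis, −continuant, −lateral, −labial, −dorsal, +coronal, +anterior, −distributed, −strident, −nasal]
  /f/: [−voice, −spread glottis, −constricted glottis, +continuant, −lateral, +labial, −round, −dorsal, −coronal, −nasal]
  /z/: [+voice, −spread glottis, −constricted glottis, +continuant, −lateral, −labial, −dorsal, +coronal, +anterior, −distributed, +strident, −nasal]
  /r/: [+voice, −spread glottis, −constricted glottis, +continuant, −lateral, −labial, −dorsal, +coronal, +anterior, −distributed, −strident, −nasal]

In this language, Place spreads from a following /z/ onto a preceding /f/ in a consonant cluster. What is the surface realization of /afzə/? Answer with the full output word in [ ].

Place immediately or transitively dominates [labial], [round], [dorsal], [high], [back], [coronal], [anterior], [distributed], [strident].
Spreading Place from /z/ onto /f/ replaces those values with /z/'s: [−labial], [−dorsal], [+coronal], [+anterior], [−distributed], [+strident]. Features outside Place ([voice], [spread glottis], [constricted glottis], …) stay as in /f/.
The resulting bundle matches /s/ in the inventory; substituting it for /f/ gives [aszə].

[aszə]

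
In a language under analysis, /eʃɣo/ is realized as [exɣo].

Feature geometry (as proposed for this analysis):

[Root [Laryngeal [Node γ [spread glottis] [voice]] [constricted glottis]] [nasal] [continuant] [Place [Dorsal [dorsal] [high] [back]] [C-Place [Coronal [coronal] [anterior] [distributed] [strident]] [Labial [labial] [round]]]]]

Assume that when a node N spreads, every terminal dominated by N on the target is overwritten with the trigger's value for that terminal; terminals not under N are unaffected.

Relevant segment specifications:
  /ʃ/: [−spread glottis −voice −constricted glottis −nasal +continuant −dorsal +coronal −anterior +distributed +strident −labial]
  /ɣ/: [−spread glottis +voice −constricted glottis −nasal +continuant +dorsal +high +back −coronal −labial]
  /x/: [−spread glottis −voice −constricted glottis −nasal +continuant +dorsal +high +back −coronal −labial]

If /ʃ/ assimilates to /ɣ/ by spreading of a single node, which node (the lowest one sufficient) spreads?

Feature comparison: [coronal], [anterior], [distributed], [strident], [dorsal], [high], [back] differ between /ʃ/ and [x]; the remaining terminals match.
These terminals are all dominated by Place, and no proper subconstituent of Place covers them all; Place is their lowest common ancestor.
Spreading Place from /ɣ/ overwrites each of those terminals with /ɣ/'s values, yielding exactly [x].
[voice] — on which /ɣ/ differs from /ʃ/ — is unchanged, so Root cannot have spread; the constituent is no larger than Place.

Place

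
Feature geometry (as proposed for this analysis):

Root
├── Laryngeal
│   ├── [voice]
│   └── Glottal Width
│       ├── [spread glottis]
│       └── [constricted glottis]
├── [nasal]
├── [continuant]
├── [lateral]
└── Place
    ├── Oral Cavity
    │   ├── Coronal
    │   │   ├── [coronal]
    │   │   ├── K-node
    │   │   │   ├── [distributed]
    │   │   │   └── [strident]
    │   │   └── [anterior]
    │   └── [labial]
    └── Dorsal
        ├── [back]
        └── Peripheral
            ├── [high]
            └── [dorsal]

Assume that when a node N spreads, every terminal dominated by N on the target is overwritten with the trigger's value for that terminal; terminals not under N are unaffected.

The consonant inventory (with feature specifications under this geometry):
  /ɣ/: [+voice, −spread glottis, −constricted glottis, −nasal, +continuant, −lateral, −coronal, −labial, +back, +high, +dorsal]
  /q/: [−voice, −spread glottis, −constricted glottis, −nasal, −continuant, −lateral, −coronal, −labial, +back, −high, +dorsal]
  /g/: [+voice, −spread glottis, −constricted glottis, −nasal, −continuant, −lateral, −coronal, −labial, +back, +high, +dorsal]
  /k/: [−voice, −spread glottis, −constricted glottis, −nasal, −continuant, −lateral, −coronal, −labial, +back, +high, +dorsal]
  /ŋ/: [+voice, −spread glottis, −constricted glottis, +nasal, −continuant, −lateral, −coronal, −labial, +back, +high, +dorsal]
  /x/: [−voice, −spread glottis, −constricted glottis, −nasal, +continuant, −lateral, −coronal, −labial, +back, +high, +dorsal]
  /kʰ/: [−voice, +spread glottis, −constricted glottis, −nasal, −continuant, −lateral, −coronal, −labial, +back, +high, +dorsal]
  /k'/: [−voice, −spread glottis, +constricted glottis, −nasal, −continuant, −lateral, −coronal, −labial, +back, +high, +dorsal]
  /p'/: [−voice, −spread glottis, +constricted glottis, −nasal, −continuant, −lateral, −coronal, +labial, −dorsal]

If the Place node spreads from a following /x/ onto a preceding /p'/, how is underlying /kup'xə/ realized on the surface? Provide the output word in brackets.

Place immediately or transitively dominates [coronal], [distributed], [strident], [anterior], [labial], [back], [high], [dorsal].
After delinking /p'/'s Place and linking /x/'s, the affected terminals become [−coronal], [−labial], [+back], [+high], [+dorsal]; [voice], [spread glottis], [constricted glottis], … (outside Place) are retained from /p'/.
Among the inventory, only /k'/ has exactly this specification, giving the surface form [kuk'xə].

[kuk'xə]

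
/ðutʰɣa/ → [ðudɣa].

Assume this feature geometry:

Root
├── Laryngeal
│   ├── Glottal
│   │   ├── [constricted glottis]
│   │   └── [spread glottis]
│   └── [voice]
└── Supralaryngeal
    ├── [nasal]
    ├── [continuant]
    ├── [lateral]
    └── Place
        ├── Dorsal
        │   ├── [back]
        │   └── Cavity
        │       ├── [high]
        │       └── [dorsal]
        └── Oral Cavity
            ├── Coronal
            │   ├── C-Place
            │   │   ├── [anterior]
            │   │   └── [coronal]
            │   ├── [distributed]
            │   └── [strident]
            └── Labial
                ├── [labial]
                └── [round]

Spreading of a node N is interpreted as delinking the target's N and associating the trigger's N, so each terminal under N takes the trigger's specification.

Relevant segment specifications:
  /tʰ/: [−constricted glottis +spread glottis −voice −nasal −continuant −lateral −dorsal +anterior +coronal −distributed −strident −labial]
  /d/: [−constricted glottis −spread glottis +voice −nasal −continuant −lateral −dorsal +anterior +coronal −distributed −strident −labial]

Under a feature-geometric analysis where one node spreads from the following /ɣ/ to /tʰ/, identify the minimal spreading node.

Laryngeal

Feature comparison: [voice], [spread glottis] differ between /tʰ/ and [d]; the remaining terminals match.
In this geometry the lowest node dominating all of them is Laryngeal: every daughter of Laryngeal dominates only a proper subset, so no lower node suffices.
Spreading Laryngeal from /ɣ/ overwrites each of those terminals with /ɣ/'s values, yielding exactly [d].
Since [continuant], [coronal] are preserved even though /ɣ/ disagrees there, no node above Laryngeal spread.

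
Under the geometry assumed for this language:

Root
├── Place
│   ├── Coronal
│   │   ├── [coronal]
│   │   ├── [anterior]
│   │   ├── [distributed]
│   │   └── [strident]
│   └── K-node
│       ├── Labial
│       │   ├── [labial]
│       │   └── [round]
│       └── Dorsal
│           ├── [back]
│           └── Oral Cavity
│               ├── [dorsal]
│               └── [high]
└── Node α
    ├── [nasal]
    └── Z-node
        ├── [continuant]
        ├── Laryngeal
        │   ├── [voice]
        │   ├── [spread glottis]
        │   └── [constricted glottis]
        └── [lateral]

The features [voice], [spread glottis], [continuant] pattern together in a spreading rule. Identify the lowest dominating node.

[voice] lies under Laryngeal (below Node α).
[spread glottis] lies under Laryngeal (below Node α).
[continuant]: Root > Node α > Z-node > [continuant].
Z-node is the lowest common ancestor — every listed feature sits under it, and no single subconstituent of Z-node covers them all.

Z-node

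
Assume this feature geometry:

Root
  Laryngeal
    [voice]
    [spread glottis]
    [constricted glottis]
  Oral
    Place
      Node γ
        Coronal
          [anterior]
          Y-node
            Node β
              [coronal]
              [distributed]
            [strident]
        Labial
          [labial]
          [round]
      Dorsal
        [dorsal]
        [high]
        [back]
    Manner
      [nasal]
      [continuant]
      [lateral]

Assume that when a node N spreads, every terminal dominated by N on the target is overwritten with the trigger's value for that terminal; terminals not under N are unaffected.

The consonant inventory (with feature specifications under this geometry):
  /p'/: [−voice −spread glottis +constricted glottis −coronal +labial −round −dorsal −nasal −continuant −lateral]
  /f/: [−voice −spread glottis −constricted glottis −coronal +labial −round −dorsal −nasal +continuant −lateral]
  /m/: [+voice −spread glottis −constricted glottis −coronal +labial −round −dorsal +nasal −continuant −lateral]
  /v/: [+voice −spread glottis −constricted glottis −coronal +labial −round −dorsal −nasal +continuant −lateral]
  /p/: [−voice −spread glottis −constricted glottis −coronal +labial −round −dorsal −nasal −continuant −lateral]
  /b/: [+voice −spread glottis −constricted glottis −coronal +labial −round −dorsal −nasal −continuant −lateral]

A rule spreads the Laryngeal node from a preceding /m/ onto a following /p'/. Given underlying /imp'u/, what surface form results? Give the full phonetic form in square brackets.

[imbu]

Laryngeal immediately or transitively dominates [voice], [spread glottis], [constricted glottis].
Spreading Laryngeal from /m/ onto /p'/ replaces those values with /m/'s: [+voice], [−spread glottis], [−constricted glottis]. Features outside Laryngeal ([coronal], [labial], [round], …) stay as in /p'/.
This feature bundle is that of [b], so /imp'u/ surfaces as [imbu].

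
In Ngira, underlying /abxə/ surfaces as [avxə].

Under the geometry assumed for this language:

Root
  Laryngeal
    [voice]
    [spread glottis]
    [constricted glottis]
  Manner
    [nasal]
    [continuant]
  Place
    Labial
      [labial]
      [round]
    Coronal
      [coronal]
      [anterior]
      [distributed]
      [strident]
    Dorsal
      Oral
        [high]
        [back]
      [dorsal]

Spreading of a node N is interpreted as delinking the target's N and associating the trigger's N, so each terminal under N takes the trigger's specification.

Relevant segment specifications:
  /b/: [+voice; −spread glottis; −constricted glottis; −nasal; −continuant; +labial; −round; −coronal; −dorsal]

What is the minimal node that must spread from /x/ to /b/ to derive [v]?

Comparing /b/ with its surface form [v], the only feature that changes is [continuant].
Only a single terminal changes, and /x/ supplies the new value, so [continuant] itself is the minimal spreading constituent.
Features on which the two segments disagree outside [continuant], such as [voice], [labial], are unchanged — nothing dominating them spread, and [continuant] is the minimal sufficient constituent.

[continuant]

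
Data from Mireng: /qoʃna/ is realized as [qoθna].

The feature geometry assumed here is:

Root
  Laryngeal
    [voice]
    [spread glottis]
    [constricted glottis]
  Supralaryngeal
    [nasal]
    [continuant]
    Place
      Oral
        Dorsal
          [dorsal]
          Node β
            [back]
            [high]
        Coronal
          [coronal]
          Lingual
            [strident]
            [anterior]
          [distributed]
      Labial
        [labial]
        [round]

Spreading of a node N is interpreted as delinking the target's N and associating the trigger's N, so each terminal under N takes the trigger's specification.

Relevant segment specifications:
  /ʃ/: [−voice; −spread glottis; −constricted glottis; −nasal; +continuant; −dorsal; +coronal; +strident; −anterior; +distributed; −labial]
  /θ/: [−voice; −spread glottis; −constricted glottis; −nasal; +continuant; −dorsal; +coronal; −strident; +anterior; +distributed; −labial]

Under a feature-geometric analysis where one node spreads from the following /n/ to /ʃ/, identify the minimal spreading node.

Comparing /ʃ/ with its surface form [θ], the features that change are [anterior], [strident].
Tracing each changed feature up the tree, the paths first meet at Lingual; any lower node misses at least one of them.
Spreading Lingual from /n/ overwrites each of those terminals with /n/'s values, yielding exactly [θ].
Since [distributed] is preserved even though /n/ disagrees there, no node above Lingual spread.

Lingual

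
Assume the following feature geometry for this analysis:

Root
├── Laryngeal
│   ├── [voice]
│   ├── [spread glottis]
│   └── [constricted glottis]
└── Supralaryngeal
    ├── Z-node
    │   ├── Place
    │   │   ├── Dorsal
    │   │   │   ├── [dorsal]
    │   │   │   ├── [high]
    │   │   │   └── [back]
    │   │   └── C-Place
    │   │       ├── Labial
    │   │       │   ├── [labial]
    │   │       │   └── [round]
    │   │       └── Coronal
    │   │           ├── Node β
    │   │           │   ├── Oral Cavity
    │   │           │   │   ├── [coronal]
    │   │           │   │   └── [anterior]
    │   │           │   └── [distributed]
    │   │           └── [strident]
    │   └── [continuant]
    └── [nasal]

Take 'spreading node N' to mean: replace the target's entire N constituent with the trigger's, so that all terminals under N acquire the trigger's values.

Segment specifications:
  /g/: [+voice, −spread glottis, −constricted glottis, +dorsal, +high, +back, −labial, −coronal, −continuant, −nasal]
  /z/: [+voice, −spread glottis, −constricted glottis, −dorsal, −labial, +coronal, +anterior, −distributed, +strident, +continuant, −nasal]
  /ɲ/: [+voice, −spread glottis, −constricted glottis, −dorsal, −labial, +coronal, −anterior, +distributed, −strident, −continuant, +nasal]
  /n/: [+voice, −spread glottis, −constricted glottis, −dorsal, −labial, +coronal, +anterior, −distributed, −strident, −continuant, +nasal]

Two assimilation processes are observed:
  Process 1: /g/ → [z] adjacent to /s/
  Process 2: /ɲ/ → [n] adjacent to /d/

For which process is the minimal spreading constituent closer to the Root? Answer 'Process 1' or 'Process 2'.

Process 1

In Process 1, [continuant], [coronal], [anterior], [distributed], [strident], [dorsal], [high], [back] change, so the minimal spreading node is Z-node at depth 2.
Process 2: the features that change are [anterior], [distributed]; the minimal node is Node β (depth 6).
Depth 2 < depth 6; Process 1 involves the structurally higher constituent Z-node.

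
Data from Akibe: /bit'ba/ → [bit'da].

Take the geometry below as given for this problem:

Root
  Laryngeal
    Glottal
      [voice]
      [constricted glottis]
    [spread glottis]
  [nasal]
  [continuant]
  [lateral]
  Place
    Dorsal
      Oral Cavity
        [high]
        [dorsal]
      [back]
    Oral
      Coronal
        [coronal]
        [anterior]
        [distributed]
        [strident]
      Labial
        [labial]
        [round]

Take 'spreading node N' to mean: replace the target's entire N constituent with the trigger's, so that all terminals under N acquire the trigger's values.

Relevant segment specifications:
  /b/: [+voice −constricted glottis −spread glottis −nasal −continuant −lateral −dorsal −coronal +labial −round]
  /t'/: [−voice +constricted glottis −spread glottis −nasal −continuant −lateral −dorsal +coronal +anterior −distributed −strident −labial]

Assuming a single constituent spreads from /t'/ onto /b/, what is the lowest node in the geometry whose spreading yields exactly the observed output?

Comparing /b/ with its surface form [d], the features that change are [labial], [round], [coronal], [anterior], [distributed], [strident].
The smallest constituent containing every changed terminal is Oral — each of its daughters lacks at least one of the affected features.
Spreading Oral from /t'/ overwrites each of those terminals with /t'/'s values, yielding exactly [d].
[voice], [constricted glottis] stay as in /b/ although /t'/ differs there, so no node dominating them spread; among the remaining candidates Oral is the lowest that derives the output.

Oral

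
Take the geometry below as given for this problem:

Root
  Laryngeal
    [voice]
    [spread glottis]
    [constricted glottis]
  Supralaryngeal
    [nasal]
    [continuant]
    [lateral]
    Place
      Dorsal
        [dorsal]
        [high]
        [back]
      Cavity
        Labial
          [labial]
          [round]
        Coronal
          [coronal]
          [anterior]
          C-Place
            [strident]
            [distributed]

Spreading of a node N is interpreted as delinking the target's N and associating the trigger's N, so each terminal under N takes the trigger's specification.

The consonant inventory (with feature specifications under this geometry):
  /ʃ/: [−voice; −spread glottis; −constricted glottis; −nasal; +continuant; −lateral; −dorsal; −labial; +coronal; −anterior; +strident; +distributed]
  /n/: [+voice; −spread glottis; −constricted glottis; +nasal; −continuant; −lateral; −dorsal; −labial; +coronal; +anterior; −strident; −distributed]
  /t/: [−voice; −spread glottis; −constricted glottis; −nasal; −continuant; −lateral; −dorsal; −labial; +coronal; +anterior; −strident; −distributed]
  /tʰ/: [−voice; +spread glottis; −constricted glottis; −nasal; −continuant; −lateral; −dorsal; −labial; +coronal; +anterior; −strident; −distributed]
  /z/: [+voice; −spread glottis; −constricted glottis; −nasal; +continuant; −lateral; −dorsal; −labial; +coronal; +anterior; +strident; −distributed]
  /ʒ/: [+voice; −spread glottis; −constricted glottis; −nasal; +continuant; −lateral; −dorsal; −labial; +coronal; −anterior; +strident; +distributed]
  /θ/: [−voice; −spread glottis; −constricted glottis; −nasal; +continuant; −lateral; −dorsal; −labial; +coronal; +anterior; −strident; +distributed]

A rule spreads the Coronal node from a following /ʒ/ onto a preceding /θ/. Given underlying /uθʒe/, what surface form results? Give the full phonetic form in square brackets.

Coronal immediately or transitively dominates [coronal], [anterior], [strident], [distributed].
Spreading Coronal from /ʒ/ onto /θ/ replaces those values with /ʒ/'s: [+coronal], [−anterior], [+strident], [+distributed]. Features outside Coronal ([voice], [spread glottis], [constricted glottis], …) stay as in /θ/.
Among the inventory, only /ʃ/ has exactly this specification, giving the surface form [uʃʒe].

[uʃʒe]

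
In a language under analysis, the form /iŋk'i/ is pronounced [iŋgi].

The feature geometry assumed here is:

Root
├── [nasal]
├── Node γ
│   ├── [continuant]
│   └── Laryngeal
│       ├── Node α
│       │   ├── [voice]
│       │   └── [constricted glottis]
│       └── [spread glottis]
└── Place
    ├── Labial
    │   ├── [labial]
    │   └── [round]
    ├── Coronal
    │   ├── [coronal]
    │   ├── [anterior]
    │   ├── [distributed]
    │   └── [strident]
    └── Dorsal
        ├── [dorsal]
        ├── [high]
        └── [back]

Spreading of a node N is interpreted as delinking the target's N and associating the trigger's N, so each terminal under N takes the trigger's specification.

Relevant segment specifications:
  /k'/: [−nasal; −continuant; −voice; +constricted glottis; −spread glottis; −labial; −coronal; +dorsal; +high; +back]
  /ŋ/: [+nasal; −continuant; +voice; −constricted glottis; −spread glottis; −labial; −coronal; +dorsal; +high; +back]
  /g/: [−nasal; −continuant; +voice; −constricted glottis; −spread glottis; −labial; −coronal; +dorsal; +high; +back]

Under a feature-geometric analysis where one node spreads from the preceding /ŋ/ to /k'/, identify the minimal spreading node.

The alternation /k'/ → [g] changes [voice], [constricted glottis] and nothing else.
These terminals are all dominated by Node α, and no proper subconstituent of Node α covers them all; Node α is their lowest common ancestor.
Delinking /k'/'s Node α and associating /ŋ/'s Node α gives precisely the feature bundle of [g].
[nasal], a feature on which the two segments disagree outside Node α, is unchanged — nothing dominating it spread, and Node α is the minimal sufficient constituent.

Node α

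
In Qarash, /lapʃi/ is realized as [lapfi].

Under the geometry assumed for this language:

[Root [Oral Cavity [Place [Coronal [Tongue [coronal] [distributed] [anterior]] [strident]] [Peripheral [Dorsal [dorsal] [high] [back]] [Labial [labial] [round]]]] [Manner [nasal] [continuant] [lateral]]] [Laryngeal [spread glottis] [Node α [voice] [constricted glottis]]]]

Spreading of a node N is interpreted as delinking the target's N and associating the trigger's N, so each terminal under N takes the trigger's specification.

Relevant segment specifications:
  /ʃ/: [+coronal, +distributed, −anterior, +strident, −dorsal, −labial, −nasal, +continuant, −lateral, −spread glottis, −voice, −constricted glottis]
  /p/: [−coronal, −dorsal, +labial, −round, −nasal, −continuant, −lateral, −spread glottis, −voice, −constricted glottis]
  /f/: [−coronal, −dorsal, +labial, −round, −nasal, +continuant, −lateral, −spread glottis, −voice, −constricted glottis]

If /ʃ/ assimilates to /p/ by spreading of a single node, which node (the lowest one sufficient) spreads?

Place

Feature comparison: [labial], [round], [coronal], [anterior], [distributed], [strident] differ between /ʃ/ and [f]; the remaining terminals match.
Tracing each changed feature up the tree, the paths first meet at Place; any lower node misses at least one of them.
Delinking /ʃ/'s Place and associating /p/'s Place gives precisely the feature bundle of [f].
Since [continuant] is preserved even though /p/ disagrees there, no node above Place spread.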